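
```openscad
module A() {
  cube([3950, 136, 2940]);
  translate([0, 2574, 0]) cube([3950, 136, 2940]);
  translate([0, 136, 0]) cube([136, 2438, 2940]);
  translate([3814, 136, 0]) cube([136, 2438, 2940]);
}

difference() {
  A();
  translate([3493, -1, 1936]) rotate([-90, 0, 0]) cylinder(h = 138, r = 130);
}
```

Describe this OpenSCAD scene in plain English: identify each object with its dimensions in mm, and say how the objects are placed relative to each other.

A is a box-shaped house frame (walls only): outside footprint 3950×2710 mm, wall height 2940 mm, wall thickness 136 mm. The two y-facing walls run the full x-width; the two x-facing walls fit between the inner faces of the y-facing walls.

The house frame has a circular hole of radius 130 mm through its front wall, centred at (x = 3493, z = 1936).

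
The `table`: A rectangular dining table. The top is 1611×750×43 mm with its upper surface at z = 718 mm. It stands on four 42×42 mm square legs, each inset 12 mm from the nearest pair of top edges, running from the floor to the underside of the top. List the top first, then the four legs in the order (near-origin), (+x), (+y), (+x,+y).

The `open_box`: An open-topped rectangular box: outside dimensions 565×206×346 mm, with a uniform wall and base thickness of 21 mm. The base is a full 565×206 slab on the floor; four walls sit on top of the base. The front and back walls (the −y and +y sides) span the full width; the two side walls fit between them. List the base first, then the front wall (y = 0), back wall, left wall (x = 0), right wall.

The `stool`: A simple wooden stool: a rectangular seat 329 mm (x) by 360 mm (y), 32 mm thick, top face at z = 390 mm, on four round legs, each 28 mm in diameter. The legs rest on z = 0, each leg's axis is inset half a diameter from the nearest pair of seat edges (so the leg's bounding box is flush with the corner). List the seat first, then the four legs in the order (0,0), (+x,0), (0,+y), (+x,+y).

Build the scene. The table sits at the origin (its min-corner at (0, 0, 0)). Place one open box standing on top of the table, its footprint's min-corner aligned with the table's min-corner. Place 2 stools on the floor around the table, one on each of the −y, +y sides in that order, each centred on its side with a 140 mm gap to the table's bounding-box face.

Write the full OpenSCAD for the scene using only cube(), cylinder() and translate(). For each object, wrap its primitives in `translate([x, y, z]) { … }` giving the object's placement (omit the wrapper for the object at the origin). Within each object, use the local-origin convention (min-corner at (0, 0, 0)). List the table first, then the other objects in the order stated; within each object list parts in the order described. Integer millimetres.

translate([0, 0, 675]) cube([1611, 750, 43]);
translate([12, 12, 0]) cube([42, 42, 675]);
translate([1557, 12, 0]) cube([42, 42, 675]);
translate([12, 696, 0]) cube([42, 42, 675]);
translate([1557, 696, 0]) cube([42, 42, 675]);
translate([0, 0, 718]) {
  cube([565, 206, 21]);
  translate([0, 0, 21]) cube([565, 21, 325]);
  translate([0, 185, 21]) cube([565, 21, 325]);
  translate([0, 21, 21]) cube([21, 164, 325]);
  translate([544, 21, 21]) cube([21, 164, 325]);
}
translate([641, -500, 0]) {
  translate([0, 0, 358]) cube([329, 360, 32]);
  translate([14, 14, 0]) cylinder(h = 358, r = 14);
  translate([315, 14, 0]) cylinder(h = 358, r = 14);
  translate([14, 346, 0]) cylinder(h = 358, r = 14);
  translate([315, 346, 0]) cylinder(h = 358, r = 14);
}
translate([641, 890, 0]) {
  translate([0, 0, 358]) cube([329, 360, 32]);
  translate([14, 14, 0]) cylinder(h = 358, r = 14);
  translate([315, 14, 0]) cylinder(h = 358, r = 14);
  translate([14, 346, 0]) cylinder(h = 358, r = 14);
  translate([315, 346, 0]) cylinder(h = 358, r = 14);
}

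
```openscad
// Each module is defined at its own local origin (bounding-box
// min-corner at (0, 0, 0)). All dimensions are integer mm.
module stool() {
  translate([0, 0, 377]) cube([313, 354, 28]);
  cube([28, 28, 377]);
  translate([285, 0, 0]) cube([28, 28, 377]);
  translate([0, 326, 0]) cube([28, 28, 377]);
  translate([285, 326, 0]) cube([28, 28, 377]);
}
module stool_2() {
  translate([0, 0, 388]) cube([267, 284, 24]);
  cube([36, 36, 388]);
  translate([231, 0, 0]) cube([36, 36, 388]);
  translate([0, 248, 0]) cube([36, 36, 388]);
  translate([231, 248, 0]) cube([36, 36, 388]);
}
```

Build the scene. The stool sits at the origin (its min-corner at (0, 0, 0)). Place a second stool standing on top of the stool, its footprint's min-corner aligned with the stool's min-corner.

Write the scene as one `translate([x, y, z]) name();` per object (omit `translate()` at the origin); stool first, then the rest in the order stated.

stool();
translate([0, 0, 405]) stool_2();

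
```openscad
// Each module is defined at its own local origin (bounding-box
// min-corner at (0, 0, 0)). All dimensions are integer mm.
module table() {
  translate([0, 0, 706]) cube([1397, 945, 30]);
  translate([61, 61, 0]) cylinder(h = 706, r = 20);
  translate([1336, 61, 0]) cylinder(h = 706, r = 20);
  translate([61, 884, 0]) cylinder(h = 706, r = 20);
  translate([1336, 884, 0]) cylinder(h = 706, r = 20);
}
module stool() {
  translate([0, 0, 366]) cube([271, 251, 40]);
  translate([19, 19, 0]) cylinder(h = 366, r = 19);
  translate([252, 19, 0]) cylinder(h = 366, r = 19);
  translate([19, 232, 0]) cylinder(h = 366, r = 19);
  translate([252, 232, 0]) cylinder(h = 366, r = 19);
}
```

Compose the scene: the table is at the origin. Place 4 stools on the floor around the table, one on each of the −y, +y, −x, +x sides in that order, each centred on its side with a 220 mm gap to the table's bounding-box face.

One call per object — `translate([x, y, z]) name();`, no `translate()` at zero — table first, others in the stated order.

table();
translate([563, -471, 0]) stool();
translate([563, 1165, 0]) stool();
translate([-491, 347, 0]) stool();
translate([1617, 347, 0]) stool();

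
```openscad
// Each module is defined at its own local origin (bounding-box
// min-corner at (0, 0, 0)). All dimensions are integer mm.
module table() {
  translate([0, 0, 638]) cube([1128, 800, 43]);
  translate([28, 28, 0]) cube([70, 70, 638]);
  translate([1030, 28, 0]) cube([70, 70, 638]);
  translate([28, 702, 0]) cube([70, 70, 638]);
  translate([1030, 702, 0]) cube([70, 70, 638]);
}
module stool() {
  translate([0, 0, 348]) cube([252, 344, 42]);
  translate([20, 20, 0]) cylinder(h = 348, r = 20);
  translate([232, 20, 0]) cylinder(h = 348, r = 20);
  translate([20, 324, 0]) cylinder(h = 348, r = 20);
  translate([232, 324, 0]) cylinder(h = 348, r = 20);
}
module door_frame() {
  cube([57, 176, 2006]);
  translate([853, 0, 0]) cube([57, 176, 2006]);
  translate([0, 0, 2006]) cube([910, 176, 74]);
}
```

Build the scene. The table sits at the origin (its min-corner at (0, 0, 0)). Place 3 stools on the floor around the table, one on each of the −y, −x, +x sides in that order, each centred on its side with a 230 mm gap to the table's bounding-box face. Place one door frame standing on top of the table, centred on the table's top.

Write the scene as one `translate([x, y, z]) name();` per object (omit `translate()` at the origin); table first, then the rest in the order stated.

table();
translate([438, -574, 0]) stool();
translate([-482, 228, 0]) stool();
translate([1358, 228, 0]) stool();
translate([109, 312, 681]) door_frame();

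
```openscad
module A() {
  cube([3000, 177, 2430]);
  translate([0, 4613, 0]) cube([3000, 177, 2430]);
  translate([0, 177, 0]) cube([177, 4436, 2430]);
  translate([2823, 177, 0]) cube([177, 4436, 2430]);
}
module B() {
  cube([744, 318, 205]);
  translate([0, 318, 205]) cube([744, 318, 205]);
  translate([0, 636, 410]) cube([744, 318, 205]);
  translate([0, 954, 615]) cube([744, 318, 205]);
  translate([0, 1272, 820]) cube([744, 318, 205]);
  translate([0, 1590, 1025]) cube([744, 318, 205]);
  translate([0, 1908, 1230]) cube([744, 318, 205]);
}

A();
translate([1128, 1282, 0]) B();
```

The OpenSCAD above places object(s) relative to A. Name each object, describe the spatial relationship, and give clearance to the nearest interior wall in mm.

Clearances: x = 951, y = 1105; minimum 951 mm.

A is a house frame. B is a staircase. The staircase sits inside the house frame, centred. The clearance to the nearest interior wall is 951 mm.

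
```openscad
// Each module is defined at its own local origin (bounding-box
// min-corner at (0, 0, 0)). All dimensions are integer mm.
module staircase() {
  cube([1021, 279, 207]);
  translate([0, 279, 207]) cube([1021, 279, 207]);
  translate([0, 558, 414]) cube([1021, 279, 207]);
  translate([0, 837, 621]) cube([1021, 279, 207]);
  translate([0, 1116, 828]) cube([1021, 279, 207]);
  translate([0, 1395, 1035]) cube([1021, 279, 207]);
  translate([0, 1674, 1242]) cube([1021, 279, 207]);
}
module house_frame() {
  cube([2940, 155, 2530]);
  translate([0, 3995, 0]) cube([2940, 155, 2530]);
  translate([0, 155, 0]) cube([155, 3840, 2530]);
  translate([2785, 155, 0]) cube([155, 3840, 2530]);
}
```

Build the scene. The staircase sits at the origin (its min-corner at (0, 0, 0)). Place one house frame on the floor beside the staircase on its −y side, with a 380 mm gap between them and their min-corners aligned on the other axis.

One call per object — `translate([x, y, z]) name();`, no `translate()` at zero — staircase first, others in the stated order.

staircase();
translate([0, -4530, 0]) house_frame();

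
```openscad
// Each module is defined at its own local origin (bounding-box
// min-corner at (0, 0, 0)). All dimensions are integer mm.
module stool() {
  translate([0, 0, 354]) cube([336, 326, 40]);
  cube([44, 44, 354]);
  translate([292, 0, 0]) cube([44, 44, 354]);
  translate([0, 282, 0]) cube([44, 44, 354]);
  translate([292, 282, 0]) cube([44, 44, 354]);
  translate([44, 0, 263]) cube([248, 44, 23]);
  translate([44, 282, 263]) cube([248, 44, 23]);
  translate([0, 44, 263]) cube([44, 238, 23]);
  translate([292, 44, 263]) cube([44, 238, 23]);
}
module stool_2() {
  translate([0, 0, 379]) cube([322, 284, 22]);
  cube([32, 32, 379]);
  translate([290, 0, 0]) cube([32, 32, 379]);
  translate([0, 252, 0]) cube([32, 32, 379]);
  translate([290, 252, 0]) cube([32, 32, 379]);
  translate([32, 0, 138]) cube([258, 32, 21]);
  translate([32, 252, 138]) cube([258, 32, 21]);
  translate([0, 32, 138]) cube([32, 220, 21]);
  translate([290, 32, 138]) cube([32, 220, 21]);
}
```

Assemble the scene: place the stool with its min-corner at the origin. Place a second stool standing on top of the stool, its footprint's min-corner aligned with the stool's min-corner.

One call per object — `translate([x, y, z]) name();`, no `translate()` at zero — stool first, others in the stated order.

stool();
translate([0, 0, 394]) stool_2();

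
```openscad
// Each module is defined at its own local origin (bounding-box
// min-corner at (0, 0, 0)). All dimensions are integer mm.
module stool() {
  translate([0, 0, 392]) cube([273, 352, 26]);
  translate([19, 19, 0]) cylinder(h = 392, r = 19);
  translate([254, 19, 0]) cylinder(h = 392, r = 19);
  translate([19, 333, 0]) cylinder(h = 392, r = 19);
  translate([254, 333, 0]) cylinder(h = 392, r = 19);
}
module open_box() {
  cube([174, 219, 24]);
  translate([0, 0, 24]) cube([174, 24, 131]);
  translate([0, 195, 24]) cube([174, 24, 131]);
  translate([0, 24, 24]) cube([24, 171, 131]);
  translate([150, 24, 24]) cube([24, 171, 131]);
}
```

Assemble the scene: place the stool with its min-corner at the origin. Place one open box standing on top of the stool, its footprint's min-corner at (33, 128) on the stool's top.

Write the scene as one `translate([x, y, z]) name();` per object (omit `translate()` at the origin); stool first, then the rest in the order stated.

stool();
translate([33, 128, 418]) open_box();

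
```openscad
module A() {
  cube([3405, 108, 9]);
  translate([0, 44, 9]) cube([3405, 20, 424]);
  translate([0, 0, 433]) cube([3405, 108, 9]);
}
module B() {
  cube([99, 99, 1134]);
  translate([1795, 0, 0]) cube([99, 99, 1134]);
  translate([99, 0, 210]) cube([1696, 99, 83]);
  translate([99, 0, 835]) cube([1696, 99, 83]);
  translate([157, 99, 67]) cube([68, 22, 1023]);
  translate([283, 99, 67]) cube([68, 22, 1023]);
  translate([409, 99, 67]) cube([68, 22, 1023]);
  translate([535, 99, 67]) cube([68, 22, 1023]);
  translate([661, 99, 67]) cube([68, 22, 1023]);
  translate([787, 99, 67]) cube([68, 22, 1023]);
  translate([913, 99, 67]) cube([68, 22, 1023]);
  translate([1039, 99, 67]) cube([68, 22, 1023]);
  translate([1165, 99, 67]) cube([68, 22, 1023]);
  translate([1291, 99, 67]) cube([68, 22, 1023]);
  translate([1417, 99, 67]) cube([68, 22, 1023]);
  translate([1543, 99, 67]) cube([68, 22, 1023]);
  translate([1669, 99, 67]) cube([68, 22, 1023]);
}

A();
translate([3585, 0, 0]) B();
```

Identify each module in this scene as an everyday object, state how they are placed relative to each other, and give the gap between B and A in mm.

A is an I-beam. B is a fence section. The fence section is on the floor beside the I-beam on its +x side. The gap between the fence section and the I-beam is 180 mm.

The fence section's nearest face is 180 mm from the I-beam's +x face.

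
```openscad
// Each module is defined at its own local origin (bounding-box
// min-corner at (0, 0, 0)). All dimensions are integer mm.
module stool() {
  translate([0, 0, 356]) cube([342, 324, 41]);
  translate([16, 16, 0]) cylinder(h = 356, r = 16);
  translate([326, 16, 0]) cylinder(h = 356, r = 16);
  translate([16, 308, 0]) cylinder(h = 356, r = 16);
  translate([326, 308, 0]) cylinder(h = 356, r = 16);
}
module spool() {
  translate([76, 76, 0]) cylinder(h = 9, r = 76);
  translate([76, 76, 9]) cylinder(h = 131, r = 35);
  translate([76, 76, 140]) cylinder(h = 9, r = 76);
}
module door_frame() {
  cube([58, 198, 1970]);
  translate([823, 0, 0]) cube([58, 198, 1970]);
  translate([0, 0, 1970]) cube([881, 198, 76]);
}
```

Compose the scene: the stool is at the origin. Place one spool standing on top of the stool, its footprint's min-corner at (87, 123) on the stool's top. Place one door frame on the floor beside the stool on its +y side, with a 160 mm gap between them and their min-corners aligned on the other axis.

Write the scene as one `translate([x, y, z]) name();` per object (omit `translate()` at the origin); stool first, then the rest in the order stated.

stool();
translate([87, 123, 397]) spool();
translate([0, 484, 0]) door_frame();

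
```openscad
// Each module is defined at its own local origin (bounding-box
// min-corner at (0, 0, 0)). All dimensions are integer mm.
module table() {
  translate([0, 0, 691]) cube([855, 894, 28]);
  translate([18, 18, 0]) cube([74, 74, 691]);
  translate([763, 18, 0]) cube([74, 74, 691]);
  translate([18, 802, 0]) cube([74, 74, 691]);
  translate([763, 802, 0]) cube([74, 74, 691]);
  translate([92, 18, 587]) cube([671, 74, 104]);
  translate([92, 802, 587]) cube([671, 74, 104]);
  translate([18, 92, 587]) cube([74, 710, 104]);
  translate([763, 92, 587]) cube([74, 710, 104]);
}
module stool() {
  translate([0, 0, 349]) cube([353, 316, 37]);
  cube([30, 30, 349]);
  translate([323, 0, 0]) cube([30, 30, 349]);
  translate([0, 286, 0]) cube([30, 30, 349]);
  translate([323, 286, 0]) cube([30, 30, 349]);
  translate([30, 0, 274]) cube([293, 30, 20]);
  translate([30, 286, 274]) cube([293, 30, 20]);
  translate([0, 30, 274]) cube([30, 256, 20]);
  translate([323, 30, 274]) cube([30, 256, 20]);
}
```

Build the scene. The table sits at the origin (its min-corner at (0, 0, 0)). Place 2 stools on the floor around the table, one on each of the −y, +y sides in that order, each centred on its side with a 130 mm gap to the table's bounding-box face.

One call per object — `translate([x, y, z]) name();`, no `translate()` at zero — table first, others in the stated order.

table();
translate([251, -446, 0]) stool();
translate([251, 1024, 0]) stool();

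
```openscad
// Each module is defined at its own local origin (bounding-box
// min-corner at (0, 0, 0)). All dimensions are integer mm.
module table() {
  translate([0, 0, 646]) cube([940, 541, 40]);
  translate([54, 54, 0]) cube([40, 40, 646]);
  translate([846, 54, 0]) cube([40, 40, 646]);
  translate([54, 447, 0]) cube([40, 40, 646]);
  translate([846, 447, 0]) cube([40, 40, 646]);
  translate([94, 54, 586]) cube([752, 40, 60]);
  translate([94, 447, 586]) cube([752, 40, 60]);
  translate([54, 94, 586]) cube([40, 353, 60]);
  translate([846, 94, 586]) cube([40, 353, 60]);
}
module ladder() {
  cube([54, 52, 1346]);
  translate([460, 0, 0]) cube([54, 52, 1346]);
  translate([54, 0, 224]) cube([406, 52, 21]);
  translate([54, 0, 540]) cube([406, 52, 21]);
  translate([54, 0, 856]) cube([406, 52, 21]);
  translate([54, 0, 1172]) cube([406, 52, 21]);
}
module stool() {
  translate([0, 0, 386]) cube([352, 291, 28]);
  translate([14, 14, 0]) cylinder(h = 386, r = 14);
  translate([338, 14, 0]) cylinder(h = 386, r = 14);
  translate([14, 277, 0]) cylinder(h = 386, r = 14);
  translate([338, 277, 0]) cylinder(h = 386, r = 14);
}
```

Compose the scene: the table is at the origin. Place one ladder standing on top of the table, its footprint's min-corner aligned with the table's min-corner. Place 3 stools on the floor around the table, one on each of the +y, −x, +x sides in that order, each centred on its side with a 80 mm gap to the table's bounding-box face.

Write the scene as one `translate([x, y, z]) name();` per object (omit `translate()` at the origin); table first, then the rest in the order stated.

table();
translate([0, 0, 686]) ladder();
translate([294, 621, 0]) stool();
translate([-432, 125, 0]) stool();
translate([1020, 125, 0]) stool();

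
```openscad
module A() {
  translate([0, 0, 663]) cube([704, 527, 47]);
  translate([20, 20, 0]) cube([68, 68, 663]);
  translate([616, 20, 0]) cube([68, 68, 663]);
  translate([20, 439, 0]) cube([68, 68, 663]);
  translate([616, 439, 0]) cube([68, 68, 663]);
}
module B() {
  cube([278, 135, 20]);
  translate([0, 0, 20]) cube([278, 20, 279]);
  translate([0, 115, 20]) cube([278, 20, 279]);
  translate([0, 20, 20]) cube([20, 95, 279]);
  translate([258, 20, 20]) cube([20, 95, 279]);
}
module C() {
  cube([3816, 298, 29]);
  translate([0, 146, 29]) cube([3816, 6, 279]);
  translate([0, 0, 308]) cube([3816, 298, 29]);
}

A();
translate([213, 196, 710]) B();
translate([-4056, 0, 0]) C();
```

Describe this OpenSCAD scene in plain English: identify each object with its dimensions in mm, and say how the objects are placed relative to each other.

A is a rectangular dining table. The top is 704×527×47 mm with its upper surface at z = 710 mm. It stands on four 68×68 mm square legs, each inset 20 mm from the nearest pair of top edges, running from the floor to the underside of the top.

B is an open-topped rectangular box: outside dimensions 278×135×299 mm, with a uniform wall and base thickness of 20 mm. The base is a full 278×135 slab on the floor; four walls sit on top of the base. The front and back walls (the −y and +y sides) span the full width; the two side walls fit between them.

C is an I-beam lying along x, 3816 mm long. Overall section height 337 mm. Two flanges 298 mm wide (y) and 29 mm thick, one on the floor and one at the top; a web 6 mm thick runs between them, centred on the flange width.

The open box is on top of the table, centred. The I-beam is on the floor beside the table on its −x side.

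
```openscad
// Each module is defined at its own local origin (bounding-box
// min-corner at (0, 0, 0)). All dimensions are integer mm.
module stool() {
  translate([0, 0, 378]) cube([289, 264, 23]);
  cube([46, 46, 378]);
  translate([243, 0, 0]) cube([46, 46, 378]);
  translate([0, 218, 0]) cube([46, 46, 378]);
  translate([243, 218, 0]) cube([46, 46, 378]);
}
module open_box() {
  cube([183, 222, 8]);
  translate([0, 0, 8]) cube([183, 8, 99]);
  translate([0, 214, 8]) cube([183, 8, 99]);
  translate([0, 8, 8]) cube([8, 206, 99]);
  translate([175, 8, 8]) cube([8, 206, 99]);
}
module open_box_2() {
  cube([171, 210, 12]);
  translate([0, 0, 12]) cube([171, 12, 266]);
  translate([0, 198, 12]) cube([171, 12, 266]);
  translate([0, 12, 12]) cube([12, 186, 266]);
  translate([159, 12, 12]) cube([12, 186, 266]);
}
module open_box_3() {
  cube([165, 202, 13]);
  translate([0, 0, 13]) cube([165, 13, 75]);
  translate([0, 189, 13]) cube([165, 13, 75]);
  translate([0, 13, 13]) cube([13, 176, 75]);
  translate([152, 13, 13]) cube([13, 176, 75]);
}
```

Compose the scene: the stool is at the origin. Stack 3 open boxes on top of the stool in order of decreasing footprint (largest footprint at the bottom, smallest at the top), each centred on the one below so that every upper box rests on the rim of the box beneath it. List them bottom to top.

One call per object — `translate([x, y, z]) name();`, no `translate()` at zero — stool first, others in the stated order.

stool();
translate([53, 21, 401]) open_box();
translate([59, 27, 508]) open_box_2();
translate([62, 31, 786]) open_box_3();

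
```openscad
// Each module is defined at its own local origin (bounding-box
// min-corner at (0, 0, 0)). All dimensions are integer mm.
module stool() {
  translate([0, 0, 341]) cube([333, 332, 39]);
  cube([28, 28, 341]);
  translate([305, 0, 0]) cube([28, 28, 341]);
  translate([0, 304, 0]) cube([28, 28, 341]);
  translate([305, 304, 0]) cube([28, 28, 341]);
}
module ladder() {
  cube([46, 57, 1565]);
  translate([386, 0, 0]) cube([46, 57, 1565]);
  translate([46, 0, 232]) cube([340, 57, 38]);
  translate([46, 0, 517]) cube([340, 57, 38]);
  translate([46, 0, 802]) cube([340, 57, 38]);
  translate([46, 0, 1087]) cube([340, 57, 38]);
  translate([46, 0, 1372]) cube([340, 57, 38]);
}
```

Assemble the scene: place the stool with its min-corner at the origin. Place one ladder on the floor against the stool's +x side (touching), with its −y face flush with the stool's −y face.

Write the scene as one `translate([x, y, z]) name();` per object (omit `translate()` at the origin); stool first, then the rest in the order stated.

stool();
translate([333, 0, 0]) ladder();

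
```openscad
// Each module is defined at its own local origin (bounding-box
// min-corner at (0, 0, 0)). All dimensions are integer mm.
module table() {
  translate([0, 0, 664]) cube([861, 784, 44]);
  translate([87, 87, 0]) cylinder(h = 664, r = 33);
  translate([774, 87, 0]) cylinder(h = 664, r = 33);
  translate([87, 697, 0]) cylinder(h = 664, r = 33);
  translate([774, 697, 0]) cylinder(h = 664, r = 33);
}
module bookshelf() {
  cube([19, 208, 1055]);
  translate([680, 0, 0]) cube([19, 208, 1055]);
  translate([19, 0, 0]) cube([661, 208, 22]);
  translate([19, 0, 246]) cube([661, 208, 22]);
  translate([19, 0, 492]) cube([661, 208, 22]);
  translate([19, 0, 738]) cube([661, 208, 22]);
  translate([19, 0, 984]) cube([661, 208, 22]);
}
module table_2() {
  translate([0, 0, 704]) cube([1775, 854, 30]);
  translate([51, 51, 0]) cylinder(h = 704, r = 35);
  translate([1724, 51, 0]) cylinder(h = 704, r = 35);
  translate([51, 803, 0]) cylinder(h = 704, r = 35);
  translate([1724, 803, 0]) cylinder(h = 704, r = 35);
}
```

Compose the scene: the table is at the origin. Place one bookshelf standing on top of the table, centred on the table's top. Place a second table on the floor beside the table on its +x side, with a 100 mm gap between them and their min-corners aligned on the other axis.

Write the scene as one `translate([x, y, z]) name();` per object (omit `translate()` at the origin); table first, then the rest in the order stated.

table();
translate([81, 288, 708]) bookshelf();
translate([961, 0, 0]) table_2();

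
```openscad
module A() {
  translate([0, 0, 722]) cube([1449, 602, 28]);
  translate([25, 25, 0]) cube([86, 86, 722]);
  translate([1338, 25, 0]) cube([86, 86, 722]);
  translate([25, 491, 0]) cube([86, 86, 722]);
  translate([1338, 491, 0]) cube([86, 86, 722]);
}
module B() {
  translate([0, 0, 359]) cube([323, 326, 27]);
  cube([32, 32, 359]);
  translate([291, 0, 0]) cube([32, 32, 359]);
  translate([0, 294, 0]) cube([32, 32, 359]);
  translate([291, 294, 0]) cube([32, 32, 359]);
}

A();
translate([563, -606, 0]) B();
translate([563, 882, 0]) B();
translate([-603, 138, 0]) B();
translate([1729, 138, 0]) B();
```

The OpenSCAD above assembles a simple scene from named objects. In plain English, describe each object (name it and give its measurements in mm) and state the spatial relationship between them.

A is a table: top 1449 mm (x) × 602 mm (y), 28 mm thick, upper face at z = 750 mm, on four 86×86 mm square legs, each inset 25 mm from the nearest pair of top edges, running from z = 0 to the bottom of the top.

B is a four-legged stool. The seat is a 323×326×27 mm slab whose top surface is at z = 386 mm; four square legs, each 32×32 mm in cross-section, run from the floor (z = 0) to the underside of the seat, each flush with a corner of the seat.

Four stools sit around the table at the −y, +y, −x, +x sides.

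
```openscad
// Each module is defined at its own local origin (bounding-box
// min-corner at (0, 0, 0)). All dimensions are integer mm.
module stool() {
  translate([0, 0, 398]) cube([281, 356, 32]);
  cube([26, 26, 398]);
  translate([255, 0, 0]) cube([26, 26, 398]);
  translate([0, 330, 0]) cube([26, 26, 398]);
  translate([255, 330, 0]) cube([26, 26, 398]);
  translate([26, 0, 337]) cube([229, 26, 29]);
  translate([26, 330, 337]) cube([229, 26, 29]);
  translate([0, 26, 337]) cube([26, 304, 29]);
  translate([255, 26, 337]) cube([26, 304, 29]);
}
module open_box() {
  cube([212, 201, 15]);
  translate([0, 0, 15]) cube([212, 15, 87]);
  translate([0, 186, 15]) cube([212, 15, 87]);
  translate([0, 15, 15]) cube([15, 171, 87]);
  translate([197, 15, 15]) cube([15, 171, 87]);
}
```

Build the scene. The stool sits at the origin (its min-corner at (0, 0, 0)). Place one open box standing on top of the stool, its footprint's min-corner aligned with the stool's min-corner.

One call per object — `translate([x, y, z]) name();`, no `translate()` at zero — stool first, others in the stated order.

stool();
translate([0, 0, 430]) open_box();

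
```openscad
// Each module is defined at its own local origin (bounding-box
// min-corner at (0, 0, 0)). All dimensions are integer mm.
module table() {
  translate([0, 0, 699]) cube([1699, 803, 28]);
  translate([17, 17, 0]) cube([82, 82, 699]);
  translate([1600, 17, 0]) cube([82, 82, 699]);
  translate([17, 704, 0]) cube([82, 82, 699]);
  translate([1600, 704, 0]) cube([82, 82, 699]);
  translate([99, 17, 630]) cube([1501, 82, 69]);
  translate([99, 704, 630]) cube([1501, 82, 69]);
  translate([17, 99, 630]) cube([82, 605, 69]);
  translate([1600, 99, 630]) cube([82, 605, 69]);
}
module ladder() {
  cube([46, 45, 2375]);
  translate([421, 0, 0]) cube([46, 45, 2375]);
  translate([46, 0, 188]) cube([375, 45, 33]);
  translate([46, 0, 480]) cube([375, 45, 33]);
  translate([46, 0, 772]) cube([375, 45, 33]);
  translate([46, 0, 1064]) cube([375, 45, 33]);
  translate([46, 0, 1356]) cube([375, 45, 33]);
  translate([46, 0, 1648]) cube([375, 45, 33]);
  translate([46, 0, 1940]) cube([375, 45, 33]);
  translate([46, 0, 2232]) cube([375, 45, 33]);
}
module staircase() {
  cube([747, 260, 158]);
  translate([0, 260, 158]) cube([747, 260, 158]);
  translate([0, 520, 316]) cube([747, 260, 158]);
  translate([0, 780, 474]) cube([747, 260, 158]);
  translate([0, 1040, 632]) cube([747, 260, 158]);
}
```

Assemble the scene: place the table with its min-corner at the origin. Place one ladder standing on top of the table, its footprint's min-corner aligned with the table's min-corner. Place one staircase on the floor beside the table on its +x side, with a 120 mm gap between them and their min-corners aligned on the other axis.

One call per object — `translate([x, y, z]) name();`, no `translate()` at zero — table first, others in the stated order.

table();
translate([0, 0, 727]) ladder();
translate([1819, 0, 0]) staircase();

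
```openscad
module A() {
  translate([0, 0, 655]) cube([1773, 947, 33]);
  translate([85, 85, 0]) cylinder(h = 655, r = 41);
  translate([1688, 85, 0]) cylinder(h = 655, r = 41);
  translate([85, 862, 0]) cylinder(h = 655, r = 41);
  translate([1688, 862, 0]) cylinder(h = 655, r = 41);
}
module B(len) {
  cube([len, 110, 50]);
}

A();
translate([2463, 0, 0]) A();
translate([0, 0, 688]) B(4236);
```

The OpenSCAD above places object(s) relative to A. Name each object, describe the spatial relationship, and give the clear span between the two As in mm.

A is a table. B is a beam. A beam spans the tops of two tables. The clear span between the two tables is 690 mm.

Second table starts at x = 2463; first ends at x = 1773; clear span = 2463 − 1773 = 690 mm.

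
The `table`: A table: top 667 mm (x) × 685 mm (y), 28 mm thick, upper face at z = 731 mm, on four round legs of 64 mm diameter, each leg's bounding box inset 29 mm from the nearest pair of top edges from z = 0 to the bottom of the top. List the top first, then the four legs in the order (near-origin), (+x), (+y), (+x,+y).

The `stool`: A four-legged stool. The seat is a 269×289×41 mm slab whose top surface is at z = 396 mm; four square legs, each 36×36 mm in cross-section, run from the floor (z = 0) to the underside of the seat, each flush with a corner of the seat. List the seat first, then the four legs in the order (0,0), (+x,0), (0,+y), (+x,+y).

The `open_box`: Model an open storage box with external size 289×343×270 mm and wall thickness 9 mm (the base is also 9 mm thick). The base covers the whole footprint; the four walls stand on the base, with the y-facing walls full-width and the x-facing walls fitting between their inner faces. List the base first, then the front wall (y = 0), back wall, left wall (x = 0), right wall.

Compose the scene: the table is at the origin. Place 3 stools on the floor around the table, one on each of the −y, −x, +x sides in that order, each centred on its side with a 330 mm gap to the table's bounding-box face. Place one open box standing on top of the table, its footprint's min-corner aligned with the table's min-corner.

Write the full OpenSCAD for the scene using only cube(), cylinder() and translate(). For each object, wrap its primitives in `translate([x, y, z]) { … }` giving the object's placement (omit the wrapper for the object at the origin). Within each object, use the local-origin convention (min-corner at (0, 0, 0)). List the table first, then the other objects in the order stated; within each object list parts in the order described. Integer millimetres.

translate([0, 0, 703]) cube([667, 685, 28]);
translate([61, 61, 0]) cylinder(h = 703, r = 32);
translate([606, 61, 0]) cylinder(h = 703, r = 32);
translate([61, 624, 0]) cylinder(h = 703, r = 32);
translate([606, 624, 0]) cylinder(h = 703, r = 32);
translate([199, -619, 0]) {
  translate([0, 0, 355]) cube([269, 289, 41]);
  cube([36, 36, 355]);
  translate([233, 0, 0]) cube([36, 36, 355]);
  translate([0, 253, 0]) cube([36, 36, 355]);
  translate([233, 253, 0]) cube([36, 36, 355]);
}
translate([-599, 198, 0]) {
  translate([0, 0, 355]) cube([269, 289, 41]);
  cube([36, 36, 355]);
  translate([233, 0, 0]) cube([36, 36, 355]);
  translate([0, 253, 0]) cube([36, 36, 355]);
  translate([233, 253, 0]) cube([36, 36, 355]);
}
translate([997, 198, 0]) {
  translate([0, 0, 355]) cube([269, 289, 41]);
  cube([36, 36, 355]);
  translate([233, 0, 0]) cube([36, 36, 355]);
  translate([0, 253, 0]) cube([36, 36, 355]);
  translate([233, 253, 0]) cube([36, 36, 355]);
}
translate([0, 0, 731]) {
  cube([289, 343, 9]);
  translate([0, 0, 9]) cube([289, 9, 261]);
  translate([0, 334, 9]) cube([289, 9, 261]);
  translate([0, 9, 9]) cube([9, 325, 261]);
  translate([280, 9, 9]) cube([9, 325, 261]);
}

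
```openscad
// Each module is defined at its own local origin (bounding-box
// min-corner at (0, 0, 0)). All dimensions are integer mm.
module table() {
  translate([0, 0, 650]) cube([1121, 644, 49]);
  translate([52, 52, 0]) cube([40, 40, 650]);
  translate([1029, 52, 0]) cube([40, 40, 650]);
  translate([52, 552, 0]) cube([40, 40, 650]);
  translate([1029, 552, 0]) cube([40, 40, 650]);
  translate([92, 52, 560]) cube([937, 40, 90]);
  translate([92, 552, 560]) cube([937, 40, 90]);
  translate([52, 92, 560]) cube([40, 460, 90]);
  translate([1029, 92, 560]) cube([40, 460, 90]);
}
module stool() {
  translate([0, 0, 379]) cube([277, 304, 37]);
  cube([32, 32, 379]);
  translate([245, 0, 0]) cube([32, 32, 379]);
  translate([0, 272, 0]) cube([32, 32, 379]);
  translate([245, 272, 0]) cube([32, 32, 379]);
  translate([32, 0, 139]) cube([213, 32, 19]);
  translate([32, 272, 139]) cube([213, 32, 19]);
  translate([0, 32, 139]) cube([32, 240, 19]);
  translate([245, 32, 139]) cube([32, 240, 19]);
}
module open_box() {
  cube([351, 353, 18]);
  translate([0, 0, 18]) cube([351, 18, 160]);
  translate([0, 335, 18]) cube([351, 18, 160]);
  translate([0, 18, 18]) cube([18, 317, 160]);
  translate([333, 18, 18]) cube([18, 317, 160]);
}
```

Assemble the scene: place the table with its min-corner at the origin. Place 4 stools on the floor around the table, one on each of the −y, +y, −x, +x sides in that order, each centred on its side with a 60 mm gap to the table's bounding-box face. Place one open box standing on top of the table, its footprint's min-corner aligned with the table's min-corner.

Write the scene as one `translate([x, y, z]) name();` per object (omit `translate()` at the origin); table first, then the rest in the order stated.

table();
translate([422, -364, 0]) stool();
translate([422, 704, 0]) stool();
translate([-337, 170, 0]) stool();
translate([1181, 170, 0]) stool();
translate([0, 0, 699]) open_box();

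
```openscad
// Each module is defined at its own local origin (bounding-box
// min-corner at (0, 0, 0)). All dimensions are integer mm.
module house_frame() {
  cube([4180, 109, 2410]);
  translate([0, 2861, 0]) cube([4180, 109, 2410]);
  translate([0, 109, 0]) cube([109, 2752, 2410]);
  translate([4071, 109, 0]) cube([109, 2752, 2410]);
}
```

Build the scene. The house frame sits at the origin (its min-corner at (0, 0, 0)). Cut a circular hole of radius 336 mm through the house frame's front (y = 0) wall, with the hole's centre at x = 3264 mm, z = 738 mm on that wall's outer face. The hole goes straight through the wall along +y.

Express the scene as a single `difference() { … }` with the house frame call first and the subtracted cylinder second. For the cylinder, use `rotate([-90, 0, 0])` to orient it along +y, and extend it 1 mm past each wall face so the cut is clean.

difference() {
  house_frame();
  translate([3264, -1, 738]) rotate([-90, 0, 0]) cylinder(h = 111, r = 336);
}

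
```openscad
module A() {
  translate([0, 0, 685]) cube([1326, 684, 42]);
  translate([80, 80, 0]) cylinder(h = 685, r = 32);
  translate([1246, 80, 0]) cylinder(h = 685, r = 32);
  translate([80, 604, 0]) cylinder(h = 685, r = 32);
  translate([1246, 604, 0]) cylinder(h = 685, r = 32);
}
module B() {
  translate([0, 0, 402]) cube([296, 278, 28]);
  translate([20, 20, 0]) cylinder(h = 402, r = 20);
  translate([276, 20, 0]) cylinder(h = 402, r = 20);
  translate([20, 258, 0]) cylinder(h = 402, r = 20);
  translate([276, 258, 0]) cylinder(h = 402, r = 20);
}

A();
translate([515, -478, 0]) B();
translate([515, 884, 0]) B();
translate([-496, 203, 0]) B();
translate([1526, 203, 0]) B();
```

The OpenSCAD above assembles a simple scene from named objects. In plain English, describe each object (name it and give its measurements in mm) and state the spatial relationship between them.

A is a table with a 1326×684 mm rectangular top, 42 mm thick, top surface at z = 727 mm, supported by four round legs of 64 mm diameter, each leg's bounding box inset 48 mm from the nearest pair of top edges, running from the floor.

B is a four-legged stool. The seat is a 296×278×28 mm slab whose top surface is at z = 430 mm; four round legs, each 40 mm in diameter, run from the floor (z = 0) to the underside of the seat, each leg's axis is inset half a diameter from the nearest pair of seat edges (so the leg's bounding box is flush with the corner).

Four stools sit around the table at the −y, +y, −x, +x sides.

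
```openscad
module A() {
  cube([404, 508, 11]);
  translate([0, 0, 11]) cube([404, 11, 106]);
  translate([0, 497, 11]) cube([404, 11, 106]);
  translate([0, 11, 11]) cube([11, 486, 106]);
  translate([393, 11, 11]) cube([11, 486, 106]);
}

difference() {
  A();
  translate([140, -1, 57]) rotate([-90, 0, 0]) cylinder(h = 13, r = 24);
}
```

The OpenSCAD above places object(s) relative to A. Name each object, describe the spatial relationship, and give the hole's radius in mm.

A is an open box. The open box has a circular hole through its front wall. The hole's radius is 24 mm.

The subtracted cylinder has r = 24 mm.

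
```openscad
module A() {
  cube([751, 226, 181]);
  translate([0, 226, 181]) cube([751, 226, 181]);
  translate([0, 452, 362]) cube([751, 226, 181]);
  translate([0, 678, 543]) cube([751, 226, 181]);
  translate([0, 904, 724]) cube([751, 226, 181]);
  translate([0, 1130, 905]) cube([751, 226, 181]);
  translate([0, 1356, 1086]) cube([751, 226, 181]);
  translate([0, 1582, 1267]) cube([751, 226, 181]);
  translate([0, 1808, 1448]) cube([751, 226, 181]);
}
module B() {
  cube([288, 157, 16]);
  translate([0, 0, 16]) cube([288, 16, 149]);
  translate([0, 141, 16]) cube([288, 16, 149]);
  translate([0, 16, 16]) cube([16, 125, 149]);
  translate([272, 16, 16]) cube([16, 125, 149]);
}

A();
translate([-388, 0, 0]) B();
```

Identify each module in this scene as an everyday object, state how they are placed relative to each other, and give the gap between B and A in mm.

The open box's nearest face is 100 mm from the staircase's −x face.

A is a staircase. B is an open box. The open box is on the floor beside the staircase on its −x side. The gap between the open box and the staircase is 100 mm.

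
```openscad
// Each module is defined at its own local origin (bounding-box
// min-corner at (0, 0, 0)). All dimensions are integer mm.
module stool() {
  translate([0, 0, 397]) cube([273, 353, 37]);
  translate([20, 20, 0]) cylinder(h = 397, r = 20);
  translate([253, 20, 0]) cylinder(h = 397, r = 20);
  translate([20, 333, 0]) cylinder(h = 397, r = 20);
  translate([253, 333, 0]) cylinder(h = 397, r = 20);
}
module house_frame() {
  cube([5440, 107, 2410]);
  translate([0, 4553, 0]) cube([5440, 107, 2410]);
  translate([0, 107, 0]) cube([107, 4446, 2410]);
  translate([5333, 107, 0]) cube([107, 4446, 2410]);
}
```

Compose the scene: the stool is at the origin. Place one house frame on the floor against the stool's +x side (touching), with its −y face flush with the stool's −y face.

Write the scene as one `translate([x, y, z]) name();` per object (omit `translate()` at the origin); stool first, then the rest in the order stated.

stool();
translate([273, 0, 0]) house_frame();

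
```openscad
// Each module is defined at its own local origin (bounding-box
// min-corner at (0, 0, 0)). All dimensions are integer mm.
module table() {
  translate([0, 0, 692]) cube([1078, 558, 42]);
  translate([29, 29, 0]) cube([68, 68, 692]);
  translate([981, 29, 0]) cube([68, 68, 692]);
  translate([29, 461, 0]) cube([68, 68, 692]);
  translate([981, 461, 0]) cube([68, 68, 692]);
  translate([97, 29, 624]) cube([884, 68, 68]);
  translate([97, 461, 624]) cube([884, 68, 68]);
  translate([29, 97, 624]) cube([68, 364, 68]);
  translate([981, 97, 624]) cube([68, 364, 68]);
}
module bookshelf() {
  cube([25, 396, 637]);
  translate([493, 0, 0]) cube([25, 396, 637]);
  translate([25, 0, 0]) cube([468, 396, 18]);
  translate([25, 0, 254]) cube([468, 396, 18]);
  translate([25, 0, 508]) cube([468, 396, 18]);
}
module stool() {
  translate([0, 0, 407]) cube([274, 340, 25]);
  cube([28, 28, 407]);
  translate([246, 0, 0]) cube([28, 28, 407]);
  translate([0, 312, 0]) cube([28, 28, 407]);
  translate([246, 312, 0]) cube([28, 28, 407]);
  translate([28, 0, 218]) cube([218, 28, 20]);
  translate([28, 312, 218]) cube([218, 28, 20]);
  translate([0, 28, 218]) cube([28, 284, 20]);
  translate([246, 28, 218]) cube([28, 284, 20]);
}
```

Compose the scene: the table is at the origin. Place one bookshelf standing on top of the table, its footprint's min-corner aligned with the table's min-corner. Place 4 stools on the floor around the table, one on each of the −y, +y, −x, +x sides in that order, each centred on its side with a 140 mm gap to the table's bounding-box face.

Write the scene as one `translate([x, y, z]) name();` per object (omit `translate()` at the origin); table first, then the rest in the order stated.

table();
translate([0, 0, 734]) bookshelf();
translate([402, -480, 0]) stool();
translate([402, 698, 0]) stool();
translate([-414, 109, 0]) stool();
translate([1218, 109, 0]) stool();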